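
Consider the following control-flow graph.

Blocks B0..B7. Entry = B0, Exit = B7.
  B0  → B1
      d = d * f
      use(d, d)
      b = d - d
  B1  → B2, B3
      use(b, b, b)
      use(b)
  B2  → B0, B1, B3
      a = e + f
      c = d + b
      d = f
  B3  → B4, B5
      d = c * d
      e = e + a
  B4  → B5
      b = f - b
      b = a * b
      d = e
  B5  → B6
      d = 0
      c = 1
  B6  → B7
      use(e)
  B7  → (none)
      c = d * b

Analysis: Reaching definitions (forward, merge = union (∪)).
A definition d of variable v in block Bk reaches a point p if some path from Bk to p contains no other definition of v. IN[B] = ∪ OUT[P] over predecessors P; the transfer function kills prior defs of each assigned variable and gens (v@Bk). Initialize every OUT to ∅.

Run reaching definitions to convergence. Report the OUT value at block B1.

Fixpoint table:
  B0:  IN={a@B2, b@B0, c@B2, d@B2}  OUT={a@B2, b@B0, c@B2, d@B0}
  B1:  IN={a@B2, b@B0, c@B2, d@B0, d@B2}  OUT={a@B2, b@B0, c@B2, d@B0, d@B2}
  B2:  IN={a@B2, b@B0, c@B2, d@B0, d@B2}  OUT={a@B2, b@B0, c@B2, d@B2}
  B3:  IN={a@B2, b@B0, c@B2, d@B0, d@B2}  OUT={a@B2, b@B0, c@B2, d@B3, e@B3}
  B4:  IN={a@B2, b@B0, c@B2, d@B3, e@B3}  OUT={a@B2, b@B4, c@B2, d@B4, e@B3}
  B5:  IN={a@B2, b@B0, b@B4, c@B2, d@B3, d@B4, e@B3}  OUT={a@B2, b@B0, b@B4, c@B5, d@B5, e@B3}
  B6:  IN={a@B2, b@B0, b@B4, c@B5, d@B5, e@B3}  OUT={a@B2, b@B0, b@B4, c@B5, d@B5, e@B3}
  B7:  IN={a@B2, b@B0, b@B4, c@B5, d@B5, e@B3}  OUT={a@B2, b@B0, b@B4, c@B7, d@B5, e@B3}

Merge at B1: IN[B1] = OUT[B0] ⊔ OUT[B2] = {a@B2, b@B0, c@B2, d@B0, d@B2}
Applying B1's transfer function to that IN value gives OUT[B1] (row B1 above).

Answer: {a@B2, b@B0, c@B2, d@B0, d@B2}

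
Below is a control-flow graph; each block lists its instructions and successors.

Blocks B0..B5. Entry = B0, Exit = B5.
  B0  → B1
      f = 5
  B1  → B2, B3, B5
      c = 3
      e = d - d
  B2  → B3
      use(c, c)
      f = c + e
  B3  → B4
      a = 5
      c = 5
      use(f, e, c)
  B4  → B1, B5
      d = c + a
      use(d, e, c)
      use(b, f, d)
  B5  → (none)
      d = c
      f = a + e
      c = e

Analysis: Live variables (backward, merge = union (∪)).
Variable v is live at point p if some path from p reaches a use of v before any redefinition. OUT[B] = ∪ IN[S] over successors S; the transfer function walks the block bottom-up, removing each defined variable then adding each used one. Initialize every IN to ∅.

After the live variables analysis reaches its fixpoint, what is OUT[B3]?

Converged values:
  B0: | IN={a, b, d} | OUT={a, b, d, f}
  B1: | IN={a, b, d, f} | OUT={a, b, c, e, f}
  B2: | IN={b, c, e} | OUT={b, e, f}
  B3: | IN={b, e, f} | OUT={a, b, c, e, f}
  B4: | IN={a, b, c, e, f} | OUT={a, b, c, d, e, f}
  B5: | IN={a, c, e} | OUT={}

Merge at B3: OUT[B3] = IN[B4] = {a, b, c, e, f}

Answer: {a, b, c, e, f}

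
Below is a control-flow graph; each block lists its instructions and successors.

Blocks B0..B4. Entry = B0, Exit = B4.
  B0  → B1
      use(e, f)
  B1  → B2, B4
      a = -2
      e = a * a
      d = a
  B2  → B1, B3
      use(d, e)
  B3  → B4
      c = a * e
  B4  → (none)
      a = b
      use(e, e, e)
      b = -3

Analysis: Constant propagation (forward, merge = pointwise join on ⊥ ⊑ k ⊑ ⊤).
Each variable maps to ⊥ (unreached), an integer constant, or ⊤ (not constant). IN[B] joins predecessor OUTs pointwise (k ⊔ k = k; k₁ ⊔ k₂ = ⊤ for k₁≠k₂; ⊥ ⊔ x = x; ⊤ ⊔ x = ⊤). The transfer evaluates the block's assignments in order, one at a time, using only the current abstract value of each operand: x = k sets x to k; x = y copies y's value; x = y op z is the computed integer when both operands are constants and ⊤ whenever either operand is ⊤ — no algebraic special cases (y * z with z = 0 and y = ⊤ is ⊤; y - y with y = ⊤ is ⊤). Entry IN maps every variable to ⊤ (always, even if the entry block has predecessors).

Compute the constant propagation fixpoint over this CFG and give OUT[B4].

Per-block solution:
  B0: | IN=(all ⊤) | OUT=(all ⊤)
  B1: | IN=(all ⊤) | OUT={a:-2, d:-2, e:4; rest ⊤}
  B2: | IN={a:-2, d:-2, e:4; rest ⊤} | OUT={a:-2, d:-2, e:4; rest ⊤}
  B3: | IN={a:-2, d:-2, e:4; rest ⊤} | OUT={a:-2, c:-8, d:-2, e:4; rest ⊤}
  B4: | IN={a:-2, d:-2, e:4; rest ⊤} | OUT={b:-3, d:-2, e:4; rest ⊤}

Merge at B4: IN[B4] = OUT[B1] ⊔ OUT[B3] = {a: -2, b: ⊤, c: ⊤, d: -2, e: 4, f: ⊤}
Applying B4's transfer function to that IN value gives OUT[B4] (row B4 above).

Answer: {a: ⊤, b: -3, c: ⊤, d: -2, e: 4, f: ⊤}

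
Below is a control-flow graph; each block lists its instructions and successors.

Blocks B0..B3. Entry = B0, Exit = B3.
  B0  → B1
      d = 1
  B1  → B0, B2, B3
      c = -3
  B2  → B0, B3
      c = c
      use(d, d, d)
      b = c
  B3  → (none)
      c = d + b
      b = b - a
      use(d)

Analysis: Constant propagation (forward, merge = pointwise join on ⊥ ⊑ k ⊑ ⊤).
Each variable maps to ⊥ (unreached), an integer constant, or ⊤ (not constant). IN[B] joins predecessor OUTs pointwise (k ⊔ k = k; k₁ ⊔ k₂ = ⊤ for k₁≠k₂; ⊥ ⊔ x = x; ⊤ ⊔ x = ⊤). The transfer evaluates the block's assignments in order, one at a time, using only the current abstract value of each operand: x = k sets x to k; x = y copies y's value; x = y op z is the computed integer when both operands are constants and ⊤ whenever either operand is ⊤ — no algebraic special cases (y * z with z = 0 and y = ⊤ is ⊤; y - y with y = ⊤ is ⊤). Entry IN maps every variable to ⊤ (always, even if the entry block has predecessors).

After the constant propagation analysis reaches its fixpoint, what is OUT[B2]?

Fixpoint table:
  B0: | IN=(all ⊤) | OUT={d:1; rest ⊤}
  B1: | IN={d:1; rest ⊤} | OUT={c:-3, d:1; rest ⊤}
  B2: | IN={c:-3, d:1; rest ⊤} | OUT={b:-3, c:-3, d:1; rest ⊤}
  B3: | IN={c:-3, d:1; rest ⊤} | OUT={d:1; rest ⊤}

Merge at B2: IN[B2] = OUT[B1] = {a: ⊤, b: ⊤, c: -3, d: 1, e: ⊤, f: ⊤}
Applying B2's transfer function to that IN value gives OUT[B2] (row B2 above).

Answer: {a: ⊤, b: -3, c: -3, d: 1, e: ⊤, f: ⊤}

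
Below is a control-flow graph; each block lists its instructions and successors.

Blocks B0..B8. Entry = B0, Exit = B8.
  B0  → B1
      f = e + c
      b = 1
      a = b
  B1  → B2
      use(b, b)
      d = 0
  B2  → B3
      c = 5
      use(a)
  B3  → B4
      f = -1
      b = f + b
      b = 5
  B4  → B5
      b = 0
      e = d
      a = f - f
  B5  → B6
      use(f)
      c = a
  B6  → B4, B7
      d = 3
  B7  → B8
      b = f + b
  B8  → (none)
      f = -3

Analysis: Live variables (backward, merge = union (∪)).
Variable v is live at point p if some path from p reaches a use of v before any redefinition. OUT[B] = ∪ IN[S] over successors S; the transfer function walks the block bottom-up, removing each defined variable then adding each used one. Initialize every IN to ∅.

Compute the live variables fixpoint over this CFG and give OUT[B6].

Per-block solution:
  B0:  IN={c, e}  OUT={a, b}
  B1:  IN={a, b}  OUT={a, b, d}
  B2:  IN={a, b, d}  OUT={b, d}
  B3:  IN={b, d}  OUT={d, f}
  B4:  IN={d, f}  OUT={a, b, f}
  B5:  IN={a, b, f}  OUT={b, f}
  B6:  IN={b, f}  OUT={b, d, f}
  B7:  IN={b, f}  OUT={}
  B8:  IN={}  OUT={}

Merge at B6: OUT[B6] = IN[B4] ⊔ IN[B7] = {b, d, f}

Answer: {b, d, f}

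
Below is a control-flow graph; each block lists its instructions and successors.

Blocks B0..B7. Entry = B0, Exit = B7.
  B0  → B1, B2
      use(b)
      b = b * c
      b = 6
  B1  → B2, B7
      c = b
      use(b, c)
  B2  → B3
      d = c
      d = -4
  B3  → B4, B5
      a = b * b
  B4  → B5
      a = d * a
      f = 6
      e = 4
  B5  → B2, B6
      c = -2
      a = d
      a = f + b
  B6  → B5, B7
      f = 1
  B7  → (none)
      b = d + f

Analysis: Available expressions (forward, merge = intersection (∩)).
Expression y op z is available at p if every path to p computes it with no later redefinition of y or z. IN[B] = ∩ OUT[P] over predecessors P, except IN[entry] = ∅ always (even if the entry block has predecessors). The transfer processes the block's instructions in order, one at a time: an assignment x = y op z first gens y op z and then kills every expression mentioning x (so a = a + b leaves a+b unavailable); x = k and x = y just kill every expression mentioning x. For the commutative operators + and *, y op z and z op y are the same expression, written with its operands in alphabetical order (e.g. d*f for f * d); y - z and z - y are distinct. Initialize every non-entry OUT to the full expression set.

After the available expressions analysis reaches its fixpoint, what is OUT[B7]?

Answer: {d+f}

Trace:
Converged values:
  B0:   IN={}   OUT={}
  B1:   IN={}   OUT={}
  B2:   IN={}   OUT={}
  B3:   IN={}   OUT={b*b}
  B4:   IN={b*b}   OUT={b*b}
  B5:   IN={b*b}   OUT={b*b, b+f}
  B6:   IN={b*b, b+f}   OUT={b*b}
  B7:   IN={}   OUT={d+f}

Merge at B7: IN[B7] = OUT[B1] ∩ OUT[B6] = {}
Applying B7's transfer function to that IN value gives OUT[B7] (row B7 above).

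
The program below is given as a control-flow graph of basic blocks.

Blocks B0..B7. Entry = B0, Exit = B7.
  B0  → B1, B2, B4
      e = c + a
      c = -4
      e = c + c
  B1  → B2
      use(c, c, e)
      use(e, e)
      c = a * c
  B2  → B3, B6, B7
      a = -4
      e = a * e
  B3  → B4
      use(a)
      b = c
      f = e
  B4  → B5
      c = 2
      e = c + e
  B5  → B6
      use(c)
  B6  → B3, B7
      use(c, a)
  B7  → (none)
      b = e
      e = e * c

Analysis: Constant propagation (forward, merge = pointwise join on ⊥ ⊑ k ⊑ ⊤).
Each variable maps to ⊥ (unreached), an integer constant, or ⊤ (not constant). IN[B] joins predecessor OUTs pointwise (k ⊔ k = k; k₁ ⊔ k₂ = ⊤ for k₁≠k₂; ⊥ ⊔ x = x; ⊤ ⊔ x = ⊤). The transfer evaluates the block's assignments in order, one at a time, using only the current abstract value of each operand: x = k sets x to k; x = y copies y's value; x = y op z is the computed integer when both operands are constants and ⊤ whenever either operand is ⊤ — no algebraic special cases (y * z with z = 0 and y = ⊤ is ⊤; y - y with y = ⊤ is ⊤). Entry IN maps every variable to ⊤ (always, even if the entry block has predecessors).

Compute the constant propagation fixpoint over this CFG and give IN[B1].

Answer: {a: ⊤, b: ⊤, c: -4, d: ⊤, e: -8, f: ⊤}

Working:
Per-block solution:
  B0: | IN=(all ⊤) | OUT={c:-4, e:-8; rest ⊤}
  B1: | IN={c:-4, e:-8; rest ⊤} | OUT={e:-8; rest ⊤}
  B2: | IN={e:-8; rest ⊤} | OUT={a:-4, e:32; rest ⊤}
  B3: | IN=(all ⊤) | OUT=(all ⊤)
  B4: | IN=(all ⊤) | OUT={c:2; rest ⊤}
  B5: | IN={c:2; rest ⊤} | OUT={c:2; rest ⊤}
  B6: | IN=(all ⊤) | OUT=(all ⊤)
  B7: | IN=(all ⊤) | OUT=(all ⊤)

Merge at B1: IN[B1] = OUT[B0] = {a: ⊤, b: ⊤, c: -4, d: ⊤, e: -8, f: ⊤}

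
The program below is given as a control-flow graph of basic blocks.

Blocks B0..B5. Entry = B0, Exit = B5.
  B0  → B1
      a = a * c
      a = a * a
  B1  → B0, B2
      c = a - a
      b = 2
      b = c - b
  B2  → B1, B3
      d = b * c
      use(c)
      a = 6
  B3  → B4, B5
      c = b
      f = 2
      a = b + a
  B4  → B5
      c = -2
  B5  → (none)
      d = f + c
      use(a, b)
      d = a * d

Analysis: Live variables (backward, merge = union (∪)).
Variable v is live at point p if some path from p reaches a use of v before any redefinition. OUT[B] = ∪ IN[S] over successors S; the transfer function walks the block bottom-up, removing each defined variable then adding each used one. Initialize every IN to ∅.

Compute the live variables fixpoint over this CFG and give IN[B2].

Converged values:
  B0:  IN={a, c}  OUT={a}
  B1:  IN={a}  OUT={a, b, c}
  B2:  IN={b, c}  OUT={a, b}
  B3:  IN={a, b}  OUT={a, b, c, f}
  B4:  IN={a, b, f}  OUT={a, b, c, f}
  B5:  IN={a, b, c, f}  OUT={}

Merge at B2: OUT[B2] = IN[B1] ⊔ IN[B3] = {a, b}
Applying B2's transfer function to that OUT value gives IN[B2] (row B2 above).

Answer: {b, c}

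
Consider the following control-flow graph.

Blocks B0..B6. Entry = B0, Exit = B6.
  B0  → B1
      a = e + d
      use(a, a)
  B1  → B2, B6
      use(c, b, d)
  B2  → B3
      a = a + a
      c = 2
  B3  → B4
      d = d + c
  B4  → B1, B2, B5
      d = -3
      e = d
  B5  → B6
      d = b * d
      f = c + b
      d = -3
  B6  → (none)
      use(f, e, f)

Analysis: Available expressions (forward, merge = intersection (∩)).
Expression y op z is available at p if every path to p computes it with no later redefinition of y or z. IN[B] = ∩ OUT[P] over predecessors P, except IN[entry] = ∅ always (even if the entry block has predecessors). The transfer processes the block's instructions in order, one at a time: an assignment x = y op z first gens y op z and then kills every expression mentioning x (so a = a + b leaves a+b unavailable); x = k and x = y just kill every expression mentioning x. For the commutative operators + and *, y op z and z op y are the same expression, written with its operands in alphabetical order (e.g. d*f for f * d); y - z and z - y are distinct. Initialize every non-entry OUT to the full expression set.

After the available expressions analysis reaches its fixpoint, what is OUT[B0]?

Per-block solution:
  B0: | IN={} | OUT={d+e}
  B1: | IN={} | OUT={}
  B2: | IN={} | OUT={}
  B3: | IN={} | OUT={}
  B4: | IN={} | OUT={}
  B5: | IN={} | OUT={b+c}
  B6: | IN={} | OUT={}

B0 is the boundary node: IN[B0] = {}
Applying B0's transfer function to that IN value gives OUT[B0] (row B0 above).

Answer: {d+e}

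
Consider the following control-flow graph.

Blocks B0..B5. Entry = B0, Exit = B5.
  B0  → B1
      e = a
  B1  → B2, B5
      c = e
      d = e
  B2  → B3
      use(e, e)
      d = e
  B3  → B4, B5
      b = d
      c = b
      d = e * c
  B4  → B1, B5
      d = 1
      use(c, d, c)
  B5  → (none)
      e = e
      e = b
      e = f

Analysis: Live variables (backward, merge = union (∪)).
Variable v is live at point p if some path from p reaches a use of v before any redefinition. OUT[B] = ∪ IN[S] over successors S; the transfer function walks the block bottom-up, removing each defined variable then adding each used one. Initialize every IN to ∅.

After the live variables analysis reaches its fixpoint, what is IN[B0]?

Answer: {a, b, f}

Working:
Fixpoint table:
  B0: | IN={a, b, f} | OUT={b, e, f}
  B1: | IN={b, e, f} | OUT={b, e, f}
  B2: | IN={e, f} | OUT={d, e, f}
  B3: | IN={d, e, f} | OUT={b, c, e, f}
  B4: | IN={b, c, e, f} | OUT={b, e, f}
  B5: | IN={b, e, f} | OUT={}

Merge at B0: OUT[B0] = IN[B1] = {b, e, f}
Applying B0's transfer function to that OUT value gives IN[B0] (row B0 above).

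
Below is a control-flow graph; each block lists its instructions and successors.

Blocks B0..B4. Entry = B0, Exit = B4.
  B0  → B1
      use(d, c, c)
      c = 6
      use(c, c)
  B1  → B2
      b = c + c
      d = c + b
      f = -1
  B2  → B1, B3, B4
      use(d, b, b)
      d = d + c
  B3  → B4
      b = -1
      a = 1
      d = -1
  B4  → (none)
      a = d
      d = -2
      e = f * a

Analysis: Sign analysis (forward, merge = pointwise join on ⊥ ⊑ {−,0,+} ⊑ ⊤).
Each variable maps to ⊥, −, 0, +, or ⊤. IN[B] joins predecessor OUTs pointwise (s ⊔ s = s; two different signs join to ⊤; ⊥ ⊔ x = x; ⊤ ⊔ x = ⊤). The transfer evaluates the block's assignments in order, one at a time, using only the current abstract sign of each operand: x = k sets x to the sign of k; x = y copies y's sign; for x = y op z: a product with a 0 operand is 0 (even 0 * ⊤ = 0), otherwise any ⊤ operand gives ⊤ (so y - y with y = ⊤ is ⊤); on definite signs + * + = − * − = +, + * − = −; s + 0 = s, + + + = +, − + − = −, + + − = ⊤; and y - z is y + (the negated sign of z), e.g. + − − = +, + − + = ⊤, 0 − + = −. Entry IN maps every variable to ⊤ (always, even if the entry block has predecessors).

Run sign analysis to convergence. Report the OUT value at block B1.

Per-block solution:
  B0:   IN=(all ⊤)   OUT={c:+; rest ⊤}
  B1:   IN={c:+; rest ⊤}   OUT={b:+, c:+, d:+, f:-; rest ⊤}
  B2:   IN={b:+, c:+, d:+, f:-; rest ⊤}   OUT={b:+, c:+, d:+, f:-; rest ⊤}
  B3:   IN={b:+, c:+, d:+, f:-; rest ⊤}   OUT={a:+, b:-, c:+, d:-, f:-; rest ⊤}
  B4:   IN={c:+, f:-; rest ⊤}   OUT={c:+, d:-, f:-; rest ⊤}

Merge at B1: IN[B1] = OUT[B0] ⊔ OUT[B2] = {a: ⊤, b: ⊤, c: +, d: ⊤, e: ⊤, f: ⊤}
Applying B1's transfer function to that IN value gives OUT[B1] (row B1 above).

Answer: {a: ⊤, b: +, c: +, d: +, e: ⊤, f: -}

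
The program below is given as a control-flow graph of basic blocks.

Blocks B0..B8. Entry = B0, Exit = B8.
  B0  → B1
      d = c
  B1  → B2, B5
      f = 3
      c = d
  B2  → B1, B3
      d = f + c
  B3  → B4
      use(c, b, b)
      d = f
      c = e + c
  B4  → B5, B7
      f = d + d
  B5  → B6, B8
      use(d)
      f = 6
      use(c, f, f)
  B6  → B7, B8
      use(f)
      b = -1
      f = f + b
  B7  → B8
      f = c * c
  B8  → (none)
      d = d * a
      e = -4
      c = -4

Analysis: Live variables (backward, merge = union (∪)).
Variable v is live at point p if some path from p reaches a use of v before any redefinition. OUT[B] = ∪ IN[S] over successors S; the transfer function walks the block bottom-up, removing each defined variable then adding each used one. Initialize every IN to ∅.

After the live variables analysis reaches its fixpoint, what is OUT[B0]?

Fixpoint table:
  B0:  IN={a, b, c, e}  OUT={a, b, d, e}
  B1:  IN={a, b, d, e}  OUT={a, b, c, d, e, f}
  B2:  IN={a, b, c, e, f}  OUT={a, b, c, d, e, f}
  B3:  IN={a, b, c, e, f}  OUT={a, c, d}
  B4:  IN={a, c, d}  OUT={a, c, d}
  B5:  IN={a, c, d}  OUT={a, c, d, f}
  B6:  IN={a, c, d, f}  OUT={a, c, d}
  B7:  IN={a, c, d}  OUT={a, d}
  B8:  IN={a, d}  OUT={}

Merge at B0: OUT[B0] = IN[B1] = {a, b, d, e}

Answer: {a, b, d, e}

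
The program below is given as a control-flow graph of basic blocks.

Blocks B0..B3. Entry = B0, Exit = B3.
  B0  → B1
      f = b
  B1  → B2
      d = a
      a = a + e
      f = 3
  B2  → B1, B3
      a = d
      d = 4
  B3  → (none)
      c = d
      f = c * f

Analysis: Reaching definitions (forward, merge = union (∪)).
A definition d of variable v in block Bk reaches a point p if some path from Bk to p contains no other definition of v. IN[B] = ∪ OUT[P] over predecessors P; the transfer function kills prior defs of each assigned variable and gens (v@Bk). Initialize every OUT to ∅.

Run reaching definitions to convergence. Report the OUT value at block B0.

Answer: {f@B0}

Working:
Fixpoint table:
  B0:  IN={}  OUT={f@B0}
  B1:  IN={a@B2, d@B2, f@B0, f@B1}  OUT={a@B1, d@B1, f@B1}
  B2:  IN={a@B1, d@B1, f@B1}  OUT={a@B2, d@B2, f@B1}
  B3:  IN={a@B2, d@B2, f@B1}  OUT={a@B2, c@B3, d@B2, f@B3}

B0 is the boundary node: IN[B0] = {}
Applying B0's transfer function to that IN value gives OUT[B0] (row B0 above).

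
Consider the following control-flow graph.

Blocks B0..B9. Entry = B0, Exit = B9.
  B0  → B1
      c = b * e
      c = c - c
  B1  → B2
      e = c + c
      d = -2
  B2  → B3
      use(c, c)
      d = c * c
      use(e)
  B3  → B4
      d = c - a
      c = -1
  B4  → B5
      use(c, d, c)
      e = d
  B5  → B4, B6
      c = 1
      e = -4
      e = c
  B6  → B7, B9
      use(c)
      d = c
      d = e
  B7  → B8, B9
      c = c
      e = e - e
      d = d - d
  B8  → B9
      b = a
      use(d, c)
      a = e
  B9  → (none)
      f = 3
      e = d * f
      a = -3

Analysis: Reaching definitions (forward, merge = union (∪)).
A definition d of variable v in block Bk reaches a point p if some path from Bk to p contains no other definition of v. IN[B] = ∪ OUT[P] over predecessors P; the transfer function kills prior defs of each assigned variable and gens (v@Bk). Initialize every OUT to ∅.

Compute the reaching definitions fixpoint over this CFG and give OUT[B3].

Answer: {c@B3, d@B3, e@B1}

Derivation:
Converged values:
  B0:  IN={}  OUT={c@B0}
  B1:  IN={c@B0}  OUT={c@B0, d@B1, e@B1}
  B2:  IN={c@B0, d@B1, e@B1}  OUT={c@B0, d@B2, e@B1}
  B3:  IN={c@B0, d@B2, e@B1}  OUT={c@B3, d@B3, e@B1}
  B4:  IN={c@B3, c@B5, d@B3, e@B1, e@B5}  OUT={c@B3, c@B5, d@B3, e@B4}
  B5:  IN={c@B3, c@B5, d@B3, e@B4}  OUT={c@B5, d@B3, e@B5}
  B6:  IN={c@B5, d@B3, e@B5}  OUT={c@B5, d@B6, e@B5}
  B7:  IN={c@B5, d@B6, e@B5}  OUT={c@B7, d@B7, e@B7}
  B8:  IN={c@B7, d@B7, e@B7}  OUT={a@B8, b@B8, c@B7, d@B7, e@B7}
  B9:  IN={a@B8, b@B8, c@B5, c@B7, d@B6, d@B7, e@B5, e@B7}  OUT={a@B9, b@B8, c@B5, c@B7, d@B6, d@B7, e@B9, f@B9}

Merge at B3: IN[B3] = OUT[B2] = {c@B0, d@B2, e@B1}
Applying B3's transfer function to that IN value gives OUT[B3] (row B3 above).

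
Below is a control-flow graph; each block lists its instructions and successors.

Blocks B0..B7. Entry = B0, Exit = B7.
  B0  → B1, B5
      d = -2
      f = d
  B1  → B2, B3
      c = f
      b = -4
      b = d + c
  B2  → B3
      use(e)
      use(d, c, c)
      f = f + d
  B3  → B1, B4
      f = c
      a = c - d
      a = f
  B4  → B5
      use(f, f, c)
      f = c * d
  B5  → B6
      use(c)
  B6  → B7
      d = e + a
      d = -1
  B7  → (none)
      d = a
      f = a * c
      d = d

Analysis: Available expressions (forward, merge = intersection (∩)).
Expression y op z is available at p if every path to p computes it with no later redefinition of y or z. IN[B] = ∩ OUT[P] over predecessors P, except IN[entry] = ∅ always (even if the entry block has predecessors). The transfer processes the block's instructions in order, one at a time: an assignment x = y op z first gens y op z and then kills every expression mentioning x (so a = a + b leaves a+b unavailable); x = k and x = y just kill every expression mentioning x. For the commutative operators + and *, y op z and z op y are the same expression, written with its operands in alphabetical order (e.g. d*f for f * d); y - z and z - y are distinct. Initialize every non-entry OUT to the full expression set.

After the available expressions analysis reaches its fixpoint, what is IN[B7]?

Per-block solution:
  B0:  IN={}  OUT={}
  B1:  IN={}  OUT={c+d}
  B2:  IN={c+d}  OUT={c+d}
  B3:  IN={c+d}  OUT={c+d, c-d}
  B4:  IN={c+d, c-d}  OUT={c*d, c+d, c-d}
  B5:  IN={}  OUT={}
  B6:  IN={}  OUT={a+e}
  B7:  IN={a+e}  OUT={a*c, a+e}

Merge at B7: IN[B7] = OUT[B6] = {a+e}

Answer: {a+e}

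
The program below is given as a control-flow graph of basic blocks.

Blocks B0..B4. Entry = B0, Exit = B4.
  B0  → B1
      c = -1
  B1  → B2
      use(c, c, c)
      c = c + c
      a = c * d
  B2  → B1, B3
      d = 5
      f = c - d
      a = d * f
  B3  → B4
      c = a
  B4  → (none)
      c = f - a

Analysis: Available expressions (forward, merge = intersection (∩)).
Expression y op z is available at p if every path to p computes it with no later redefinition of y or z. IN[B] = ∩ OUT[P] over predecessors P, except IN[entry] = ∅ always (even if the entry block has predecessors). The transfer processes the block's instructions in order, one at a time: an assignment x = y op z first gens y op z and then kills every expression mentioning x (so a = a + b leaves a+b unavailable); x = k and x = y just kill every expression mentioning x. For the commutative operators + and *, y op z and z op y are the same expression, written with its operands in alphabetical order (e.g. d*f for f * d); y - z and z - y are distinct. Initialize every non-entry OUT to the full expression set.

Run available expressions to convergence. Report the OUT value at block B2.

Converged values:
  B0:   IN={}   OUT={}
  B1:   IN={}   OUT={c*d}
  B2:   IN={c*d}   OUT={c-d, d*f}
  B3:   IN={c-d, d*f}   OUT={d*f}
  B4:   IN={d*f}   OUT={d*f, f-a}

Merge at B2: IN[B2] = OUT[B1] = {c*d}
Applying B2's transfer function to that IN value gives OUT[B2] (row B2 above).

Answer: {c-d, d*f}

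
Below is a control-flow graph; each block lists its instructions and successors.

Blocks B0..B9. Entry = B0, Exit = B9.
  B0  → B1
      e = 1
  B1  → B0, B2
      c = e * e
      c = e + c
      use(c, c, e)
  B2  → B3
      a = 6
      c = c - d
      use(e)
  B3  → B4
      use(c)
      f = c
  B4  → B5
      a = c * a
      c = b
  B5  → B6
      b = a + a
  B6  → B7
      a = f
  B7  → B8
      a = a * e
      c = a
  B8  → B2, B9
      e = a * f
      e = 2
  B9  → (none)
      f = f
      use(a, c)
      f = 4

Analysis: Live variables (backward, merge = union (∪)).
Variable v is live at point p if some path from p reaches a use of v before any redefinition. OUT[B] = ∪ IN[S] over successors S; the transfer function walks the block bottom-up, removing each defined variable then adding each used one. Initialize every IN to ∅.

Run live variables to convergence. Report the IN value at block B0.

Per-block solution:
  B0:  IN={b, d}  OUT={b, d, e}
  B1:  IN={b, d, e}  OUT={b, c, d, e}
  B2:  IN={b, c, d, e}  OUT={a, b, c, d, e}
  B3:  IN={a, b, c, d, e}  OUT={a, b, c, d, e, f}
  B4:  IN={a, b, c, d, e, f}  OUT={a, d, e, f}
  B5:  IN={a, d, e, f}  OUT={b, d, e, f}
  B6:  IN={b, d, e, f}  OUT={a, b, d, e, f}
  B7:  IN={a, b, d, e, f}  OUT={a, b, c, d, f}
  B8:  IN={a, b, c, d, f}  OUT={a, b, c, d, e, f}
  B9:  IN={a, c, f}  OUT={}

Merge at B0: OUT[B0] = IN[B1] = {b, d, e}
Applying B0's transfer function to that OUT value gives IN[B0] (row B0 above).

Answer: {b, d}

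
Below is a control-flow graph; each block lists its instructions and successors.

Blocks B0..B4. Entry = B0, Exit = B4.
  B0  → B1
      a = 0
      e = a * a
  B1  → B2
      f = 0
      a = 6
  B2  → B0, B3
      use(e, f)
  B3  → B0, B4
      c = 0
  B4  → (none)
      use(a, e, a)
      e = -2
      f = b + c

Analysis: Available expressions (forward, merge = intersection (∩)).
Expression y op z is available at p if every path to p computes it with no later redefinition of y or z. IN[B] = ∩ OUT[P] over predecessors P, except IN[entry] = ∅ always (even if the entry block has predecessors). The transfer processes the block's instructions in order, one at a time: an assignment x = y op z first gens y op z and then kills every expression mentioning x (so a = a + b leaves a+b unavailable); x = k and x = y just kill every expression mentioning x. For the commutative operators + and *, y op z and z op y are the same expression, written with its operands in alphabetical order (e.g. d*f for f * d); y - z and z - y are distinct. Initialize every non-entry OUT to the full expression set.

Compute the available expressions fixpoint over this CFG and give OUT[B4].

Per-block solution:
  B0:  IN={}  OUT={a*a}
  B1:  IN={a*a}  OUT={}
  B2:  IN={}  OUT={}
  B3:  IN={}  OUT={}
  B4:  IN={}  OUT={b+c}

Merge at B4: IN[B4] = OUT[B3] = {}
Applying B4's transfer function to that IN value gives OUT[B4] (row B4 above).

Answer: {b+c}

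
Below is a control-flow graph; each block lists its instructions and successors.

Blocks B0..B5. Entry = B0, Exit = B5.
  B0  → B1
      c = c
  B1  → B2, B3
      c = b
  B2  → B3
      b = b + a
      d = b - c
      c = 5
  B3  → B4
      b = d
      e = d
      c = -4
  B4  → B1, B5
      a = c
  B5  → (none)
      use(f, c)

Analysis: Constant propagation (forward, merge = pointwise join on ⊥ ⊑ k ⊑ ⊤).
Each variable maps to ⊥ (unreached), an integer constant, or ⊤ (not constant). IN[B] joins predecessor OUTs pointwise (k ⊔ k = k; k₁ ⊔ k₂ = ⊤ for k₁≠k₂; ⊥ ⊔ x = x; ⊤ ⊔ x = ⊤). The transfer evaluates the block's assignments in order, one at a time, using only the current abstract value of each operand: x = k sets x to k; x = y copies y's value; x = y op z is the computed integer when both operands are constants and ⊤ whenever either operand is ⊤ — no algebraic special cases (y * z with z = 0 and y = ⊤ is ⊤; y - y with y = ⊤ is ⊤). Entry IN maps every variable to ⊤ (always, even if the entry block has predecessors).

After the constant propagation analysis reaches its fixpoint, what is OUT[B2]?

Answer: {a: ⊤, b: ⊤, c: 5, d: ⊤, e: ⊤, f: ⊤}

Working:
Fixpoint table:
  B0:   IN=(all ⊤)   OUT=(all ⊤)
  B1:   IN=(all ⊤)   OUT=(all ⊤)
  B2:   IN=(all ⊤)   OUT={c:5; rest ⊤}
  B3:   IN=(all ⊤)   OUT={c:-4; rest ⊤}
  B4:   IN={c:-4; rest ⊤}   OUT={a:-4, c:-4; rest ⊤}
  B5:   IN={a:-4, c:-4; rest ⊤}   OUT={a:-4, c:-4; rest ⊤}

Merge at B2: IN[B2] = OUT[B1] = {a: ⊤, b: ⊤, c: ⊤, d: ⊤, e: ⊤, f: ⊤}
Applying B2's transfer function to that IN value gives OUT[B2] (row B2 above).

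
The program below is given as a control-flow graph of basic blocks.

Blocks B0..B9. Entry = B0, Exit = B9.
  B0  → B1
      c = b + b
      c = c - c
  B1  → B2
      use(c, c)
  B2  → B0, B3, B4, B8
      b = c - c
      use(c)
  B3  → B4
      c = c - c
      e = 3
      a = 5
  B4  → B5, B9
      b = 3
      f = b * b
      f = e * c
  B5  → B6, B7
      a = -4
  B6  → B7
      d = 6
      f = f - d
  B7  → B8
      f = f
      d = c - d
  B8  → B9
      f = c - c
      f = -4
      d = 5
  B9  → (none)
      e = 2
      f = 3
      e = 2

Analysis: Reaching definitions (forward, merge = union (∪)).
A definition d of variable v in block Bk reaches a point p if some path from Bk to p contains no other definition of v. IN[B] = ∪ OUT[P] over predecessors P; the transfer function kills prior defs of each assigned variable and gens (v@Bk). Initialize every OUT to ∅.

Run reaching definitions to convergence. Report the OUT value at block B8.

Answer: {a@B5, b@B2, b@B4, c@B0, c@B3, d@B8, e@B3, f@B8}

Working:
Fixpoint table:
  B0:   IN={b@B2, c@B0}   OUT={b@B2, c@B0}
  B1:   IN={b@B2, c@B0}   OUT={b@B2, c@B0}
  B2:   IN={b@B2, c@B0}   OUT={b@B2, c@B0}
  B3:   IN={b@B2, c@B0}   OUT={a@B3, b@B2, c@B3, e@B3}
  B4:   IN={a@B3, b@B2, c@B0, c@B3, e@B3}   OUT={a@B3, b@B4, c@B0, c@B3, e@B3, f@B4}
  B5:   IN={a@B3, b@B4, c@B0, c@B3, e@B3, f@B4}   OUT={a@B5, b@B4, c@B0, c@B3, e@B3, f@B4}
  B6:   IN={a@B5, b@B4, c@B0, c@B3, e@B3, f@B4}   OUT={a@B5, b@B4, c@B0, c@B3, d@B6, e@B3, f@B6}
  B7:   IN={a@B5, b@B4, c@B0, c@B3, d@B6, e@B3, f@B4, f@B6}   OUT={a@B5, b@B4, c@B0, c@B3, d@B7, e@B3, f@B7}
  B8:   IN={a@B5, b@B2, b@B4, c@B0, c@B3, d@B7, e@B3, f@B7}   OUT={a@B5, b@B2, b@B4, c@B0, c@B3, d@B8, e@B3, f@B8}
  B9:   IN={a@B3, a@B5, b@B2, b@B4, c@B0, c@B3, d@B8, e@B3, f@B4, f@B8}   OUT={a@B3, a@B5, b@B2, b@B4, c@B0, c@B3, d@B8, e@B9, f@B9}

Merge at B8: IN[B8] = OUT[B2] ⊔ OUT[B7] = {a@B5, b@B2, b@B4, c@B0, c@B3, d@B7, e@B3, f@B7}
Applying B8's transfer function to that IN value gives OUT[B8] (row B8 above).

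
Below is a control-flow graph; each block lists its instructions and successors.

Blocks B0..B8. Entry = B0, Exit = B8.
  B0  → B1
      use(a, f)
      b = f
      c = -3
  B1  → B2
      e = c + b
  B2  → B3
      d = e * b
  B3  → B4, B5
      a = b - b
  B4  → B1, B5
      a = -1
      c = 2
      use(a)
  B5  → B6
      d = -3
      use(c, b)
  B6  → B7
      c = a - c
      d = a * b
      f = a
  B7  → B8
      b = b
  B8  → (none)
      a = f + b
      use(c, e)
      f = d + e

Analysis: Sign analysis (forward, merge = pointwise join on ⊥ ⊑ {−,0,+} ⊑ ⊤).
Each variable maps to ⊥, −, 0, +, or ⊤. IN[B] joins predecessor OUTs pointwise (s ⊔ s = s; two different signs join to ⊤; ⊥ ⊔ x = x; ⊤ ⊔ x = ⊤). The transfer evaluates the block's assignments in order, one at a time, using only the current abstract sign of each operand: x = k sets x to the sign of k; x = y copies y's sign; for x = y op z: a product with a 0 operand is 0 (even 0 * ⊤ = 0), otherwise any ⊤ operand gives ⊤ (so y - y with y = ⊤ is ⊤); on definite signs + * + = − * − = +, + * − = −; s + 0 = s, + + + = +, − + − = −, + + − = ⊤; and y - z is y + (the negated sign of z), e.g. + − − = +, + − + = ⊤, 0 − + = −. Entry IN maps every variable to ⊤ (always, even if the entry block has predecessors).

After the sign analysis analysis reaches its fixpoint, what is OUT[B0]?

Answer: {a: ⊤, b: ⊤, c: -, d: ⊤, e: ⊤, f: ⊤}

Derivation:
Per-block solution:
  B0:   IN=(all ⊤)   OUT={c:-; rest ⊤}
  B1:   IN=(all ⊤)   OUT=(all ⊤)
  B2:   IN=(all ⊤)   OUT=(all ⊤)
  B3:   IN=(all ⊤)   OUT=(all ⊤)
  B4:   IN=(all ⊤)   OUT={a:-, c:+; rest ⊤}
  B5:   IN=(all ⊤)   OUT={d:-; rest ⊤}
  B6:   IN={d:-; rest ⊤}   OUT=(all ⊤)
  B7:   IN=(all ⊤)   OUT=(all ⊤)
  B8:   IN=(all ⊤)   OUT=(all ⊤)

B0 is the boundary node: IN[B0] = {a: ⊤, b: ⊤, c: ⊤, d: ⊤, e: ⊤, f: ⊤}
Applying B0's transfer function to that IN value gives OUT[B0] (row B0 above).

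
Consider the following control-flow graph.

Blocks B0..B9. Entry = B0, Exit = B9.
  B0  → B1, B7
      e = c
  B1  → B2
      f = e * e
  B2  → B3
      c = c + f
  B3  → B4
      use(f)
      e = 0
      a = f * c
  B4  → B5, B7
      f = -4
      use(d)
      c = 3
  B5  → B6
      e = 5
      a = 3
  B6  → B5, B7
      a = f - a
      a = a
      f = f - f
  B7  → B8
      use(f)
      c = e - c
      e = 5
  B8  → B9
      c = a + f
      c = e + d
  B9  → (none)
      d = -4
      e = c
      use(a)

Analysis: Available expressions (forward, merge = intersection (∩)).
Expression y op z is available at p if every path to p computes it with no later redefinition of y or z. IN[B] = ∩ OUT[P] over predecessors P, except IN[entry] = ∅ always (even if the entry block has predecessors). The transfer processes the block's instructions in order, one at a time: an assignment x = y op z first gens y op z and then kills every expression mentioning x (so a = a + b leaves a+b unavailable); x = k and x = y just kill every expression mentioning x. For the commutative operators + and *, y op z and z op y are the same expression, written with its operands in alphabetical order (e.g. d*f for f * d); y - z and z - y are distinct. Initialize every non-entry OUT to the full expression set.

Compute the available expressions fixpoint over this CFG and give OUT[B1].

Answer: {e*e}

Working:
Fixpoint table:
  B0:  IN={}  OUT={}
  B1:  IN={}  OUT={e*e}
  B2:  IN={e*e}  OUT={e*e}
  B3:  IN={e*e}  OUT={c*f}
  B4:  IN={c*f}  OUT={}
  B5:  IN={}  OUT={}
  B6:  IN={}  OUT={}
  B7:  IN={}  OUT={}
  B8:  IN={}  OUT={a+f, d+e}
  B9:  IN={a+f, d+e}  OUT={a+f}

Merge at B1: IN[B1] = OUT[B0] = {}
Applying B1's transfer function to that IN value gives OUT[B1] (row B1 above).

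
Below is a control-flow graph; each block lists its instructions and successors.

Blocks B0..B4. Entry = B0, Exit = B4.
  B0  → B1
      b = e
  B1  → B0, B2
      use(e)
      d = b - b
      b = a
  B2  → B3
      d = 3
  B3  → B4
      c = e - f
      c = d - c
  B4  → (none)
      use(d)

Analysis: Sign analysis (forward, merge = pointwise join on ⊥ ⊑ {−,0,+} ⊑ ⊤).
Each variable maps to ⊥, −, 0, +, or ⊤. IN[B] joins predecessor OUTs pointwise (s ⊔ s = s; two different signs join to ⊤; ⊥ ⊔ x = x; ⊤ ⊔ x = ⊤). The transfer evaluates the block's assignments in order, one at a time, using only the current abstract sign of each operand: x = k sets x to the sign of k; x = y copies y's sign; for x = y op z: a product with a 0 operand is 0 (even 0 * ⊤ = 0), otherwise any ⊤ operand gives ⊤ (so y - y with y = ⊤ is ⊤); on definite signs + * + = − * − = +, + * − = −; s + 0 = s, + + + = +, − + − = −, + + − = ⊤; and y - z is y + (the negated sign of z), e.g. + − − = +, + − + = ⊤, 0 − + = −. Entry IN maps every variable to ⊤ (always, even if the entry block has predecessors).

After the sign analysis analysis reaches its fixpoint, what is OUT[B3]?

Answer: {a: ⊤, b: ⊤, c: ⊤, d: +, e: ⊤, f: ⊤}

Working:
Per-block solution:
  B0:   IN=(all ⊤)   OUT=(all ⊤)
  B1:   IN=(all ⊤)   OUT=(all ⊤)
  B2:   IN=(all ⊤)   OUT={d:+; rest ⊤}
  B3:   IN={d:+; rest ⊤}   OUT={d:+; rest ⊤}
  B4:   IN={d:+; rest ⊤}   OUT={d:+; rest ⊤}

Merge at B3: IN[B3] = OUT[B2] = {a: ⊤, b: ⊤, c: ⊤, d: +, e: ⊤, f: ⊤}
Applying B3's transfer function to that IN value gives OUT[B3] (row B3 above).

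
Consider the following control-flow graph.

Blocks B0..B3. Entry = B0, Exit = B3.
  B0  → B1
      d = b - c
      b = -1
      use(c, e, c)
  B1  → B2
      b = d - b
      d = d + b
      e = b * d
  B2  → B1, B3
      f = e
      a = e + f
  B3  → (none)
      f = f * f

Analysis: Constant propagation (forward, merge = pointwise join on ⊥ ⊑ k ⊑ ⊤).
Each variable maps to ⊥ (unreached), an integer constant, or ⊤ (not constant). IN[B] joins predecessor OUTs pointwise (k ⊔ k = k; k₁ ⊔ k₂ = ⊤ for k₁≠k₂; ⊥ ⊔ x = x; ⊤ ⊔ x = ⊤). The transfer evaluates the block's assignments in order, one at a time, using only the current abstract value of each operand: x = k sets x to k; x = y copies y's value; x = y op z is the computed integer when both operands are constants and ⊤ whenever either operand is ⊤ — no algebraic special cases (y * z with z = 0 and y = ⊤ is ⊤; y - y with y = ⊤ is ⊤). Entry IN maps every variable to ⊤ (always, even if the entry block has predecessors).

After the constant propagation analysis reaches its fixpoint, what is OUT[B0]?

Converged values:
  B0: | IN=(all ⊤) | OUT={b:-1; rest ⊤}
  B1: | IN=(all ⊤) | OUT=(all ⊤)
  B2: | IN=(all ⊤) | OUT=(all ⊤)
  B3: | IN=(all ⊤) | OUT=(all ⊤)

B0 is the boundary node: IN[B0] = {a: ⊤, b: ⊤, c: ⊤, d: ⊤, e: ⊤, f: ⊤}
Applying B0's transfer function to that IN value gives OUT[B0] (row B0 above).

Answer: {a: ⊤, b: -1, c: ⊤, d: ⊤, e: ⊤, f: ⊤}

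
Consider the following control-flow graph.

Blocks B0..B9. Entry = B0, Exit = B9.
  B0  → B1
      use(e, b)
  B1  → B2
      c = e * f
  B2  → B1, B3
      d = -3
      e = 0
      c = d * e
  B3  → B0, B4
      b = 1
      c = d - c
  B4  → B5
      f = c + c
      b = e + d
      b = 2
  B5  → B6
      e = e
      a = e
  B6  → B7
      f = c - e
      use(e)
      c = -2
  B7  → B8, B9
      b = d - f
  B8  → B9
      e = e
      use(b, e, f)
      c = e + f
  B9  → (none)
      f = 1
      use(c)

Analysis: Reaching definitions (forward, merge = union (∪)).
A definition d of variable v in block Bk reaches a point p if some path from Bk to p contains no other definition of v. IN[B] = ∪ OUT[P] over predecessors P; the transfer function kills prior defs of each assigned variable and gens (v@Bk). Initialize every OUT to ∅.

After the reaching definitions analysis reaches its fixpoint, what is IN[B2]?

Converged values:
  B0:  IN={b@B3, c@B3, d@B2, e@B2}  OUT={b@B3, c@B3, d@B2, e@B2}
  B1:  IN={b@B3, c@B2, c@B3, d@B2, e@B2}  OUT={b@B3, c@B1, d@B2, e@B2}
  B2:  IN={b@B3, c@B1, d@B2, e@B2}  OUT={b@B3, c@B2, d@B2, e@B2}
  B3:  IN={b@B3, c@B2, d@B2, e@B2}  OUT={b@B3, c@B3, d@B2, e@B2}
  B4:  IN={b@B3, c@B3, d@B2, e@B2}  OUT={b@B4, c@B3, d@B2, e@B2, f@B4}
  B5:  IN={b@B4, c@B3, d@B2, e@B2, f@B4}  OUT={a@B5, b@B4, c@B3, d@B2, e@B5, f@B4}
  B6:  IN={a@B5, b@B4, c@B3, d@B2, e@B5, f@B4}  OUT={a@B5, b@B4, c@B6, d@B2, e@B5, f@B6}
  B7:  IN={a@B5, b@B4, c@B6, d@B2, e@B5, f@B6}  OUT={a@B5, b@B7, c@B6, d@B2, e@B5, f@B6}
  B8:  IN={a@B5, b@B7, c@B6, d@B2, e@B5, f@B6}  OUT={a@B5, b@B7, c@B8, d@B2, e@B8, f@B6}
  B9:  IN={a@B5, b@B7, c@B6, c@B8, d@B2, e@B5, e@B8, f@B6}  OUT={a@B5, b@B7, c@B6, c@B8, d@B2, e@B5, e@B8, f@B9}

Merge at B2: IN[B2] = OUT[B1] = {b@B3, c@B1, d@B2, e@B2}

Answer: {b@B3, c@B1, d@B2, e@B2}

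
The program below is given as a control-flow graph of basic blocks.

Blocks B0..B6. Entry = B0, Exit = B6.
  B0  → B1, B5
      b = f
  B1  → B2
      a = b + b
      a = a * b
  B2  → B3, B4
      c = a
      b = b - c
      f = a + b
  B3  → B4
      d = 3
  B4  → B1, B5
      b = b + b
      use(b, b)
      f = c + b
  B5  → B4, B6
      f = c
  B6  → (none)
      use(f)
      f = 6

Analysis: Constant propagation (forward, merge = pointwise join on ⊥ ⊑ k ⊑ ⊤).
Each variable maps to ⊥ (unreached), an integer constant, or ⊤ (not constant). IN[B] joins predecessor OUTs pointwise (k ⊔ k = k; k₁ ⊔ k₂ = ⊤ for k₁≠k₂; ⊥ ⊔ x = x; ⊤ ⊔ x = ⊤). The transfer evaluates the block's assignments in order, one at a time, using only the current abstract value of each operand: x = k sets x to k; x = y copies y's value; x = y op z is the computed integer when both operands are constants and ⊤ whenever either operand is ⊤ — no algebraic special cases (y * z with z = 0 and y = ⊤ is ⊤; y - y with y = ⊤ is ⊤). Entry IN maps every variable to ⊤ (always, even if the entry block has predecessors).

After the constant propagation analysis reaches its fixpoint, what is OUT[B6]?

Answer: {a: ⊤, b: ⊤, c: ⊤, d: ⊤, e: ⊤, f: 6}

Trace:
Fixpoint table:
  B0:  IN=(all ⊤)  OUT=(all ⊤)
  B1:  IN=(all ⊤)  OUT=(all ⊤)
  B2:  IN=(all ⊤)  OUT=(all ⊤)
  B3:  IN=(all ⊤)  OUT={d:3; rest ⊤}
  B4:  IN=(all ⊤)  OUT=(all ⊤)
  B5:  IN=(all ⊤)  OUT=(all ⊤)
  B6:  IN=(all ⊤)  OUT={f:6; rest ⊤}

Merge at B6: IN[B6] = OUT[B5] = {a: ⊤, b: ⊤, c: ⊤, d: ⊤, e: ⊤, f: ⊤}
Applying B6's transfer function to that IN value gives OUT[B6] (row B6 above).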